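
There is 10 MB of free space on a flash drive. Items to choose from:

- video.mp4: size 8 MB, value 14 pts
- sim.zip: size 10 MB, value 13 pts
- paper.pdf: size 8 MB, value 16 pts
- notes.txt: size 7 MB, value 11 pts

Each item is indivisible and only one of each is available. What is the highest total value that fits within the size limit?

Check high-value combinations within 10 MB:
- paper.pdf: size 8, value 16
- video.mp4: size 8, value 14
- sim.zip: size 10, value 13
Best: 16 pts.

16 pts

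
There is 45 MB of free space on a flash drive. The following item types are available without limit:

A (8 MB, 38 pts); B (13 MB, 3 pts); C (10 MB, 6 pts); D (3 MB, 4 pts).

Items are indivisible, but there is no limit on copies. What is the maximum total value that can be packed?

194 pts

Best value-per-unit is A at 38/8; filling with it alone gives 5×38 = 190.
Optimal mix: 5×A + 1×D → size 43, value 194.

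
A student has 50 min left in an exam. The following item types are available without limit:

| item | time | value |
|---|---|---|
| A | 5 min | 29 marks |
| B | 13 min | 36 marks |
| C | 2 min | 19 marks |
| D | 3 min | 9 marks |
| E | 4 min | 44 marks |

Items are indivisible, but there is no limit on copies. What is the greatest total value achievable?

547 marks

Best value-per-unit is E at 44/4; filling with it alone gives 12×44 = 528.
Optimal mix: 1×C + 12×E → time 50, value 547.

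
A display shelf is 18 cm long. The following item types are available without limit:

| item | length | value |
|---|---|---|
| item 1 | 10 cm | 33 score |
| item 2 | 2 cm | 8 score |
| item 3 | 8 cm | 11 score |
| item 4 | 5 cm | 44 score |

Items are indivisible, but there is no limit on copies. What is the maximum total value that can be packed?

140 score

Best value-per-unit is item 4 at 44/5; filling with it alone gives 3×44 = 132.
Optimal mix: 1×item 2 + 3×item 4 → length 17, value 140.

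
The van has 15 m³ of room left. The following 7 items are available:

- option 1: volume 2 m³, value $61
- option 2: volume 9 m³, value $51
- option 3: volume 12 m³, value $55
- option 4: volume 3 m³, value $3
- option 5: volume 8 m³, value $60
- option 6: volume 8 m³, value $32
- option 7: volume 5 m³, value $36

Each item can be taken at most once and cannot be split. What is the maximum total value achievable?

$157

Check high-value combinations within 15 m³:
- option 1+option 5+option 7: volume 2+8+5=15, value 61+60+36=157
- option 1+option 6+option 7: volume 2+8+5=15, value 61+32+36=129
- option 1+option 4+option 5: volume 2+3+8=13, value 61+3+60=124
- option 1+option 5: volume 2+8=10, value 61+60=121
- option 1+option 3: volume 2+12=14, value 61+55=116
Best: $157.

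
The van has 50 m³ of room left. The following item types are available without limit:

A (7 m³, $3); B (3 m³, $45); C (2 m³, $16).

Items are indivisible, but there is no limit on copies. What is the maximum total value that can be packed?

Best value-per-unit is B at 45/3; filling with it alone gives 16×45 = 720.
Optimal mix: 16×B + 1×C → volume 50, value 736.

$736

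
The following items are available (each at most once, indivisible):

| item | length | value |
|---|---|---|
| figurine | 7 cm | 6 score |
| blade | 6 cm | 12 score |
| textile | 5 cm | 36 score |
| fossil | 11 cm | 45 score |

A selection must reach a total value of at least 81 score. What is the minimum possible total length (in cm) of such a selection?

Subsets with value ≥ 81, sorted by total length:
- textile+fossil: length 16, value 81
- blade+textile+fossil: length 22, value 93
- figurine+textile+fossil: length 23, value 87
- figurine+blade+textile+fossil: length 29, value 99
Minimum length: 16 cm.

16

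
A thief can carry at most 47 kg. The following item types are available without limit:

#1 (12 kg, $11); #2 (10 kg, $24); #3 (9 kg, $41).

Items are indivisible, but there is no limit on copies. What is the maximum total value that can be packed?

$205

Best value-per-unit is #3 at 41/9, and filling with it alone uses weight 5×9=45. No mix of the others beats 5×41 = 205.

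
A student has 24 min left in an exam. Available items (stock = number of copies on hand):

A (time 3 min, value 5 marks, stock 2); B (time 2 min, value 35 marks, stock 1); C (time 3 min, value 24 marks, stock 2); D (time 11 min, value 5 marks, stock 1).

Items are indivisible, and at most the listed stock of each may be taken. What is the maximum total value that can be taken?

93 marks

Best selections within time 24 and stock limits:
- 2×A + 1×B + 2×C: time 14, value 93
- 1×A + 1×B + 2×C + 1×D: time 22, value 93
Best: 93 marks.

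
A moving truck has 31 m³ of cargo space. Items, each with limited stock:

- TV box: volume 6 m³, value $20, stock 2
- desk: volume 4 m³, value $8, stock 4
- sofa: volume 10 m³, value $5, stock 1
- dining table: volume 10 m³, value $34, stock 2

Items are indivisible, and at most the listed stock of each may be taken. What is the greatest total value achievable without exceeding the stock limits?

Best selections within volume 31 and stock limits:
- 1×TV box + 1×desk + 2×dining table: volume 30, value 96
- 2×TV box + 2×desk + 1×dining table: volume 30, value 90
- 1×TV box + 2×dining table: volume 26, value 88
- 2×desk + 2×dining table: volume 28, value 84
Best: $96.

$96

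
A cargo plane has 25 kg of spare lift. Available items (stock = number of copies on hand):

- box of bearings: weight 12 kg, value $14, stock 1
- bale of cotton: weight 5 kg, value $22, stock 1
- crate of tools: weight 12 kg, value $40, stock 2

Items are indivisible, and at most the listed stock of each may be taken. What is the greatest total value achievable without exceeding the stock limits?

Best selections within weight 25 and stock limits:
- 2×crate of tools: weight 24, value 80
- 1×bale of cotton + 1×crate of tools: weight 17, value 62
Best: $80.

$80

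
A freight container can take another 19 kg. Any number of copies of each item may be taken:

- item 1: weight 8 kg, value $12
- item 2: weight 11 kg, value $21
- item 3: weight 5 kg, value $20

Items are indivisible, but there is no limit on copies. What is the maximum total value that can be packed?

$60

Best value-per-unit is item 3 at 20/5, and filling with it alone uses weight 3×5=15. No mix of the others beats 3×20 = 60.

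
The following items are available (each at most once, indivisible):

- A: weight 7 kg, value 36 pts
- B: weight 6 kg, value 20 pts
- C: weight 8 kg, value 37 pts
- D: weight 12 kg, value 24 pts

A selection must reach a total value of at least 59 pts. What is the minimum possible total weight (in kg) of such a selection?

Subsets with value ≥ 59, sorted by total weight:
- A+C: weight 15, value 73
- A+D: weight 19, value 60
Minimum weight: 15 kg.

15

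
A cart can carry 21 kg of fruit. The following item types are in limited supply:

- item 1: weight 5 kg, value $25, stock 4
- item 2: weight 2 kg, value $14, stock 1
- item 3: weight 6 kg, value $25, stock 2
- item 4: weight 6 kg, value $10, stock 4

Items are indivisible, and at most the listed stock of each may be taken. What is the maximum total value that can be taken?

Top feasible selections:
- 4×item 1: weight 20, value 100
- 3×item 1 + 1×item 3: weight 21, value 100
- 3×item 1 + 1×item 2: weight 17, value 89
- 2×item 1 + 1×item 2 + 1×item 3: weight 18, value 89
Best: $100.

$100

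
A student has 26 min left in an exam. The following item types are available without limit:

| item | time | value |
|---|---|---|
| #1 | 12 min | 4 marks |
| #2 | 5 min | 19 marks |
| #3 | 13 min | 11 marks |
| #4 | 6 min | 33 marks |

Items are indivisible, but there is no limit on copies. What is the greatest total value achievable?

132 marks

Best value-per-unit is #4 at 33/6, and filling with it alone uses time 4×6=24. No mix of the others beats 4×33 = 132.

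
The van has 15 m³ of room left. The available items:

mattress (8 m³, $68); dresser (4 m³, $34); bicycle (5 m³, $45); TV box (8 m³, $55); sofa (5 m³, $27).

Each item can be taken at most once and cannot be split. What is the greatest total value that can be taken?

Check high-value combinations within 15 m³:
- mattress+bicycle: volume 8+5=13, value 68+45=113
- dresser+bicycle+sofa: volume 4+5+5=14, value 34+45+27=106
- mattress+dresser: volume 8+4=12, value 68+34=102
- bicycle+TV box: volume 5+8=13, value 45+55=100
- mattress+sofa: volume 8+5=13, value 68+27=95
Best: $113.

$113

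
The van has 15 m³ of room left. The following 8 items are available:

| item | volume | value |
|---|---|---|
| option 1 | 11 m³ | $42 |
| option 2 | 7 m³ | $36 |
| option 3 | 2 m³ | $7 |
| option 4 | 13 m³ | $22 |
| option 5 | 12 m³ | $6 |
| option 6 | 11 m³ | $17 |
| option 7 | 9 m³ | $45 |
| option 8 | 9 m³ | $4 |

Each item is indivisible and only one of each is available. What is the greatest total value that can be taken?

$52

Check high-value combinations within 15 m³:
- option 3+option 7: volume 2+9=11, value 7+45=52
- option 1+option 3: volume 11+2=13, value 42+7=49
- option 7: volume 9, value 45
- option 2+option 3: volume 7+2=9, value 36+7=43
Best: $52.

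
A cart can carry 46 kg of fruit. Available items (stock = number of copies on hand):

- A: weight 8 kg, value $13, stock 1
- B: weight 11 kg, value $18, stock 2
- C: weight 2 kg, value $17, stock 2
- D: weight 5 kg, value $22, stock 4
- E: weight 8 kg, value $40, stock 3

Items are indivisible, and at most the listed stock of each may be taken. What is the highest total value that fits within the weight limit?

$225

Top feasible selections:
- 1×C + 4×D + 3×E: weight 46, value 225
- 2×C + 3×D + 3×E: weight 43, value 220
Best: $225.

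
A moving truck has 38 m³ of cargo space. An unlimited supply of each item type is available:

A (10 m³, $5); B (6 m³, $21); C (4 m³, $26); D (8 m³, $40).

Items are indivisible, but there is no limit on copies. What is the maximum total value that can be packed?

Best value-per-unit is C at 26/4, and filling with it alone uses volume 9×4=36. No mix of the others beats 9×26 = 234.

$234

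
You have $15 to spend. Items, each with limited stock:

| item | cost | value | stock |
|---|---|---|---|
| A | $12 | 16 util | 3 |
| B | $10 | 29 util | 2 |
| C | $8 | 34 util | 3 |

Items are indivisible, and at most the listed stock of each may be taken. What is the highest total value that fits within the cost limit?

34 util

Top feasible selections:
- 1×C: cost 8, value 34
- 1×B: cost 10, value 29
Best: 34 util.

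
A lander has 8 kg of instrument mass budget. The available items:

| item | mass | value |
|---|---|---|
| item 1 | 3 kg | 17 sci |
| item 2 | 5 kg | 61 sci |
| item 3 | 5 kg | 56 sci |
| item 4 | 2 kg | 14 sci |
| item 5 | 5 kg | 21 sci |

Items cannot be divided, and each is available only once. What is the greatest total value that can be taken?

Check high-value combinations within 8 kg:
- item 1+item 2: mass 3+5=8, value 17+61=78
- item 2+item 4: mass 5+2=7, value 61+14=75
- item 1+item 3: mass 3+5=8, value 17+56=73
Best: 78 sci.

78 sci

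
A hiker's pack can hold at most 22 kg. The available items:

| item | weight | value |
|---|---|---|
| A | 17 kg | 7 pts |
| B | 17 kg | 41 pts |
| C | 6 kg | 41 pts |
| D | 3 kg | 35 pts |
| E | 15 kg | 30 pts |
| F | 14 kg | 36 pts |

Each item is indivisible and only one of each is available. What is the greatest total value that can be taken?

77 pts

This is a 0/1 knapsack; check combinations near the capacity.
- C+F: weight 6+14=20, value 41+36=77
- C+D: weight 6+3=9, value 41+35=76
- B+D: weight 17+3=20, value 41+35=76
- D+F: weight 3+14=17, value 35+36=71
Best: 77 pts.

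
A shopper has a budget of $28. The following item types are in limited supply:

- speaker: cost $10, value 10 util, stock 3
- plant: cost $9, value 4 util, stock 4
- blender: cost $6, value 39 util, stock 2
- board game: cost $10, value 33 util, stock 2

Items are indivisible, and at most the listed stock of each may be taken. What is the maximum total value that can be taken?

111 util

Top feasible selections:
- 2×blender + 1×board game: cost 22, value 111
- 1×blender + 2×board game: cost 26, value 105
Best: 111 util.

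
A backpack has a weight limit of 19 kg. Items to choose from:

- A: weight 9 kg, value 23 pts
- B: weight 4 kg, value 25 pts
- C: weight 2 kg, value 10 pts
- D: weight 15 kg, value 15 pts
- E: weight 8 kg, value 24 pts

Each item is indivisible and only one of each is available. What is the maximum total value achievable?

Check high-value combinations within 19 kg:
- B+C+E: weight 4+2+8=14, value 25+10+24=59
- A+B+C: weight 9+4+2=15, value 23+25+10=58
- A+C+E: weight 9+2+8=19, value 23+10+24=57
Best: 59 pts.

59 pts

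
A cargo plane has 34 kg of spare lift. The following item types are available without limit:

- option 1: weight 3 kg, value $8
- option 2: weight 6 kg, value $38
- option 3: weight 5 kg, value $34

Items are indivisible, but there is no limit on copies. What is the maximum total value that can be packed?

$220

Best value-per-unit is option 3 at 34/5; filling with it alone gives 6×34 = 204.
Optimal mix: 4×option 2 + 2×option 3 → weight 34, value 220.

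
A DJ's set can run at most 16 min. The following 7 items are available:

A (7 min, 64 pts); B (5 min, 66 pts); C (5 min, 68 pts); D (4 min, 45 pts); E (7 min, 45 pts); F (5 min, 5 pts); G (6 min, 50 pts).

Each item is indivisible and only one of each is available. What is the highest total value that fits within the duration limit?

184 pts

Check high-value combinations within 16 min:
- B+C+G: duration 5+5+6=16, value 66+68+50=184
- B+C+D: duration 5+5+4=14, value 66+68+45=179
- A+C+D: duration 7+5+4=16, value 64+68+45=177
Best: 184 pts.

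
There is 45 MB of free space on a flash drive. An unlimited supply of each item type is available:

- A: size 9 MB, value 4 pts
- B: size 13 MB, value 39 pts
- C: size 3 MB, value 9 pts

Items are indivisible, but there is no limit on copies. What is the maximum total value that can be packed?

Best value-per-unit is B at 39/13; filling with it alone gives 3×39 = 117.
Optimal mix: 3×B + 2×C → size 45, value 135.

135 pts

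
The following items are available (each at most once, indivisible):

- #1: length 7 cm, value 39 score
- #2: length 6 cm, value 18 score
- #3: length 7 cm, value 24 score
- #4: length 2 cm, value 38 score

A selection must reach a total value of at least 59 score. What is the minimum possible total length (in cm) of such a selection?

Subsets with value ≥ 59, sorted by total length:
- #1+#4: length 9, value 77
- #3+#4: length 9, value 62
Minimum length: 9 cm.

9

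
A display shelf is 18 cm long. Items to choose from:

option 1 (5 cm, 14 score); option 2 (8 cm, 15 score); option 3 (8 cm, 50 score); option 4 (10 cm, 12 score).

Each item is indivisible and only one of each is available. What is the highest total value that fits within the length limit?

This is a 0/1 knapsack; check combinations near the capacity.
- option 2+option 3: length 8+8=16, value 15+50=65
- option 1+option 3: length 5+8=13, value 14+50=64
- option 3+option 4: length 8+10=18, value 50+12=62
- option 3: length 8, value 50
- option 1+option 2: length 5+8=13, value 14+15=29
Best: 65 score.

65 score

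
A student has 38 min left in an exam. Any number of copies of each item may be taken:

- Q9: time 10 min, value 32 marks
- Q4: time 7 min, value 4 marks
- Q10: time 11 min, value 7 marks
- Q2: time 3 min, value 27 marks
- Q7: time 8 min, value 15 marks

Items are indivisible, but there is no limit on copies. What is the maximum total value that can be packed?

324 marks

Best value-per-unit is Q2 at 27/3, and filling with it alone uses time 12×3=36. No mix of the others beats 12×27 = 324.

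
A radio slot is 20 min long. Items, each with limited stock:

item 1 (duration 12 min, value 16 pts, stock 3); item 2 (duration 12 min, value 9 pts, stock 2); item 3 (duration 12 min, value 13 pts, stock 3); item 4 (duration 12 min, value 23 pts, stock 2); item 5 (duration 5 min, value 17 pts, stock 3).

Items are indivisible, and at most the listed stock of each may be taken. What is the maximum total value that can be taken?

51 pts

Best selections within duration 20 and stock limits:
- 3×item 5: duration 15, value 51
- 1×item 4 + 1×item 5: duration 17, value 40
- 2×item 5: duration 10, value 34
- 1×item 1 + 1×item 5: duration 17, value 33
Best: 51 pts.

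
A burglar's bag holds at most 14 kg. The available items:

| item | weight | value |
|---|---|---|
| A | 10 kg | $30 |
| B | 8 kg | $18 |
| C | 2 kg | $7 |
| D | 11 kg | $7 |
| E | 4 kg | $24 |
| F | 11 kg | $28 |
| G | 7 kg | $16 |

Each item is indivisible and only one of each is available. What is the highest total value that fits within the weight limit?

$54

Check high-value combinations within 14 kg:
- A+E: weight 10+4=14, value 30+24=54
- B+C+E: weight 8+2+4=14, value 18+7+24=49
- C+E+G: weight 2+4+7=13, value 7+24+16=47
- B+E: weight 8+4=12, value 18+24=42
Best: $54.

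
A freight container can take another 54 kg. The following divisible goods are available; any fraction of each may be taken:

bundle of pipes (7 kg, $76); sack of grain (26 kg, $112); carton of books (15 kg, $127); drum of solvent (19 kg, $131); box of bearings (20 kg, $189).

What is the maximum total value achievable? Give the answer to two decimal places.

Take in order of value per unit:
- bundle of pipes (76/7 per unit): all 7 → value 76, running total 76.00
- box of bearings (189/20 per unit): all 20 → value 189, running total 265.00
- carton of books (127/15 per unit): all 15 → value 127, running total 392.00
- drum of solvent (131/19 per unit): 12 of 19 → value 12×131/19 = 82.7368, running total 474.74
Total 474.74.

474.74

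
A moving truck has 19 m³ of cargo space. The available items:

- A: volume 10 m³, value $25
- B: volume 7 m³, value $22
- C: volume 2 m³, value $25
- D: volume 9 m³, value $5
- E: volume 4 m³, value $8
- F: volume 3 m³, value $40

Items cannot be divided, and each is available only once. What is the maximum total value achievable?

This is a 0/1 knapsack; check combinations near the capacity.
- A+C+E+F: volume 10+2+4+3=19, value 25+25+8+40=98
- B+C+E+F: volume 7+2+4+3=16, value 22+25+8+40=95
- A+C+F: volume 10+2+3=15, value 25+25+40=90
- B+C+F: volume 7+2+3=12, value 22+25+40=87
Best: $98.

$98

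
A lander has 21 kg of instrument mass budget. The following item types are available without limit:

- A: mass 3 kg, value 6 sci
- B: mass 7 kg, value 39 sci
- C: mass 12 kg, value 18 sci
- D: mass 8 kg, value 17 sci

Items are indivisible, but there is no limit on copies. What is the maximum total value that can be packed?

117 sci

Best value-per-unit is B at 39/7, and filling with it alone uses mass 3×7=21. No mix of the others beats 3×39 = 117.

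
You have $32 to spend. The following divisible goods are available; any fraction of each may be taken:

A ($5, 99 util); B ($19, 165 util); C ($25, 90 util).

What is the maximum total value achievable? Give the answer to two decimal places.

Take in order of value per unit:
- A (99/5 per unit): all 5 → value 99, running total 99.00
- B (165/19 per unit): all 19 → value 165, running total 264.00
- C (90/25 per unit): 8 of 25 → value 8×90/25 = 28.8000, running total 292.80
Total 292.80.

292.80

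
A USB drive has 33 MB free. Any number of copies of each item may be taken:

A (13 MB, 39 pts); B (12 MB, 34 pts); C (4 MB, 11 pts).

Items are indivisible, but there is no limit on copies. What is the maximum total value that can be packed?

Best value-per-unit is A at 39/13; filling with it alone gives 2×39 = 78.
Optimal mix: 1×A + 1×B + 2×C → size 33, value 95.

95 pts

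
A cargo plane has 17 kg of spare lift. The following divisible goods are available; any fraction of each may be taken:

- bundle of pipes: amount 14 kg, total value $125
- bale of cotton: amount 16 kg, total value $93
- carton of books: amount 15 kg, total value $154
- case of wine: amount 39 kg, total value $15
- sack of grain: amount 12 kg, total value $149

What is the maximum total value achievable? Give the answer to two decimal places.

200.33

Take in order of value per unit:
- sack of grain (149/12 per unit): all 12 → value 149, running total 149.00
- carton of books (154/15 per unit): 5 of 15 → value 5×154/15 = 51.3333, running total 200.33
Total 200.33.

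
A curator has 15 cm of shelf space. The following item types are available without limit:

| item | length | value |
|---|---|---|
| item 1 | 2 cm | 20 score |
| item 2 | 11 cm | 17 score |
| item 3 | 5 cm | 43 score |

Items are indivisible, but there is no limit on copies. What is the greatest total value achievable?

143 score

Best value-per-unit is item 1 at 20/2; filling with it alone gives 7×20 = 140.
Optimal mix: 5×item 1 + 1×item 3 → length 15, value 143.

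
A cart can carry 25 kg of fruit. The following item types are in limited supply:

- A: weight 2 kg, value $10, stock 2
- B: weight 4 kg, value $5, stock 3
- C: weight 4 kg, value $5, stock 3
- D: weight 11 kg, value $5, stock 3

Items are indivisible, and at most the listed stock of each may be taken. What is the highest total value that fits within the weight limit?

Top feasible selections:
- 2×A + 2×B + 3×C: weight 24, value 45
- 2×A + 3×B + 2×C: weight 24, value 45
- 2×A + 1×B + 3×C: weight 20, value 40
Best: $45.

$45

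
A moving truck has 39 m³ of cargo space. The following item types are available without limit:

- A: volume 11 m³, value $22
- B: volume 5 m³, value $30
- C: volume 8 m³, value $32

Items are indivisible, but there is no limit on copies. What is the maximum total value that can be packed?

$212

Best value-per-unit is B at 30/5; filling with it alone gives 7×30 = 210.
Optimal mix: 6×B + 1×C → volume 38, value 212.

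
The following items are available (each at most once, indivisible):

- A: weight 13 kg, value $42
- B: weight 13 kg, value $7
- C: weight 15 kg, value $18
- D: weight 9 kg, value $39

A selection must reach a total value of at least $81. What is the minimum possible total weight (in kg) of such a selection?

Subsets with value ≥ 81, sorted by total weight:
- A+D: weight 22, value 81
- A+B+D: weight 35, value 88
Minimum weight: 22 kg.

22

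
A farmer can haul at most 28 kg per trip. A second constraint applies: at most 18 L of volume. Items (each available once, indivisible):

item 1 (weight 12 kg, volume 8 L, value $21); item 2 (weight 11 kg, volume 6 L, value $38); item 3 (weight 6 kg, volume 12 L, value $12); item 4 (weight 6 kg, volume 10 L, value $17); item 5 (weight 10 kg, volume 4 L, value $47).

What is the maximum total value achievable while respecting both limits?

Feasible sets respecting both limits:
- item 2+item 5: weight 21, volume 10, value 85
- item 1+item 5: weight 22, volume 12, value 68
- item 4+item 5: weight 16, volume 14, value 64
- item 1+item 2: weight 23, volume 14, value 59
Best: $85.

$85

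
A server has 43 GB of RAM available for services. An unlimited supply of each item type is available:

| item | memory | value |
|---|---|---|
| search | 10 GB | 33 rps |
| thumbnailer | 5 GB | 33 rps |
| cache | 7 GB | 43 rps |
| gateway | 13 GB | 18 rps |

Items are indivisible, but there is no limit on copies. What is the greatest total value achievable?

Best value-per-unit is thumbnailer at 33/5; filling with it alone gives 8×33 = 264.
Optimal mix: 7×thumbnailer + 1×cache → memory 42, value 274.

274 rps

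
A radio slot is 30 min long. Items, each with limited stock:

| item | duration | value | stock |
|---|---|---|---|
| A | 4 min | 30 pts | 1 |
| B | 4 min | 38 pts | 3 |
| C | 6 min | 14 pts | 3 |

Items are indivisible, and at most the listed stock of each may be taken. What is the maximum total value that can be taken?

172 pts

Top feasible selections:
- 1×A + 3×B + 2×C: duration 28, value 172
- 1×A + 3×B + 1×C: duration 22, value 158
- 3×B + 3×C: duration 30, value 156
- 1×A + 2×B + 3×C: duration 30, value 148
Best: 172 pts.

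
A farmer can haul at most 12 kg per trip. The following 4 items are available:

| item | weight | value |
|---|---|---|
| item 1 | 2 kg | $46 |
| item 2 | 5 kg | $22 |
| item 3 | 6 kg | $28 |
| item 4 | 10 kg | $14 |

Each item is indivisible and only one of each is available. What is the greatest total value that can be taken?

This is a 0/1 knapsack; check combinations near the capacity.
- item 1+item 3: weight 2+6=8, value 46+28=74
- item 1+item 2: weight 2+5=7, value 46+22=68
- item 1+item 4: weight 2+10=12, value 46+14=60
- item 2+item 3: weight 5+6=11, value 22+28=50
Best: $74.

$74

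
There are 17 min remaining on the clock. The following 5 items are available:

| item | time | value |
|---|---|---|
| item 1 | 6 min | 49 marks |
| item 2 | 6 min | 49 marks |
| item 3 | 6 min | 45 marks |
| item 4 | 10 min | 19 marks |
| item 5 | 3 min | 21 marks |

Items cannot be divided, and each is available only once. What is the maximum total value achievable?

119 marks

Check high-value combinations within 17 min:
- item 1+item 2+item 5: time 6+6+3=15, value 49+49+21=119
- item 1+item 3+item 5: time 6+6+3=15, value 49+45+21=115
- item 2+item 3+item 5: time 6+6+3=15, value 49+45+21=115
- item 1+item 2: time 6+6=12, value 49+49=98
Best: 119 marks.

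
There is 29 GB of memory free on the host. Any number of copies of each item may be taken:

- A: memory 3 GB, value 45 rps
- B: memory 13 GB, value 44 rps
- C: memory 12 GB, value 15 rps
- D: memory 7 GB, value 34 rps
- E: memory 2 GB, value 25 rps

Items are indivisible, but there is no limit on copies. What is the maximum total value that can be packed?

430 rps

Best value-per-unit is A at 45/3; filling with it alone gives 9×45 = 405.
Optimal mix: 9×A + 1×E → memory 29, value 430.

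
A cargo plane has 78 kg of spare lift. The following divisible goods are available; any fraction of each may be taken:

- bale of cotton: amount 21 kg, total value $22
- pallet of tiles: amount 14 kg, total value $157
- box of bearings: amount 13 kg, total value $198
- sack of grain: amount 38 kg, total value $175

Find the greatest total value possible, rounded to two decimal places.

543.62

Take in order of value per unit:
- box of bearings (198/13 per unit): all 13 → value 198, running total 198.00
- pallet of tiles (157/14 per unit): all 14 → value 157, running total 355.00
- sack of grain (175/38 per unit): all 38 → value 175, running total 530.00
- bale of cotton (22/21 per unit): 13 of 21 → value 13×22/21 = 13.6190, running total 543.62
Total 543.62.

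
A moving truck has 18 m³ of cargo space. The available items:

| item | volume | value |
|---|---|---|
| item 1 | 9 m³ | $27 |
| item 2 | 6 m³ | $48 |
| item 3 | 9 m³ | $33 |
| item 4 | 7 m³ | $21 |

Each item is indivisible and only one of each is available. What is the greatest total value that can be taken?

$81

This is a 0/1 knapsack; check combinations near the capacity.
- item 2+item 3: volume 6+9=15, value 48+33=81
- item 1+item 2: volume 9+6=15, value 27+48=75
- item 2+item 4: volume 6+7=13, value 48+21=69
- item 1+item 3: volume 9+9=18, value 27+33=60
Best: $81.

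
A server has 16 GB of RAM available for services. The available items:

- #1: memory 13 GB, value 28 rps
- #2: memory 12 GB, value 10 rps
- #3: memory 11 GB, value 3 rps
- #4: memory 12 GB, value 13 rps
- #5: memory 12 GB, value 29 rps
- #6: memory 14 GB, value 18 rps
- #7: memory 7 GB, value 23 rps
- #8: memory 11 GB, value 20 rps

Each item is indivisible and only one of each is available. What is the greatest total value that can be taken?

29 rps

Check high-value combinations within 16 GB:
- #5: memory 12, value 29
- #1: memory 13, value 28
- #7: memory 7, value 23
- #8: memory 11, value 20
- #6: memory 14, value 18
Best: 29 rps.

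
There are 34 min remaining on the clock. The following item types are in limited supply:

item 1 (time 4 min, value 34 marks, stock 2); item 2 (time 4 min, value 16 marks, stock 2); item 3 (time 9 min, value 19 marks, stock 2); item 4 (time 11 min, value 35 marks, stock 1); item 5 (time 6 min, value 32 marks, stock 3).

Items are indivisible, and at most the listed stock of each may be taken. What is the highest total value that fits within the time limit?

Top feasible selections:
- 2×item 1 + 2×item 2 + 3×item 5: time 34, value 196
- 2×item 1 + 1×item 2 + 3×item 5: time 30, value 180
Best: 196 marks.

196 marks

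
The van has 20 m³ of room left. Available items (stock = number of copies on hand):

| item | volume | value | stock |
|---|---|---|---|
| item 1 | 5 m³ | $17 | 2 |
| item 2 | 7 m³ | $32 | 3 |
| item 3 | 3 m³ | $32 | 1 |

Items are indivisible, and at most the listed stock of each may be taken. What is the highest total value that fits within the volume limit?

$98

Top feasible selections:
- 2×item 1 + 1×item 2 + 1×item 3: volume 20, value 98
- 2×item 2 + 1×item 3: volume 17, value 96
- 1×item 1 + 1×item 2 + 1×item 3: volume 15, value 81
Best: $98.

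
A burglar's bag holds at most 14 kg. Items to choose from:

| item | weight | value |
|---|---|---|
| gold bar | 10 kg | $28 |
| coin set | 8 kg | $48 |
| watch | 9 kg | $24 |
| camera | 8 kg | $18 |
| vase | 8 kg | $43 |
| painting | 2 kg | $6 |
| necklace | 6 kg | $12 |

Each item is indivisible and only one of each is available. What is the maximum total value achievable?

Check high-value combinations within 14 kg:
- coin set+necklace: weight 8+6=14, value 48+12=60
- vase+necklace: weight 8+6=14, value 43+12=55
- coin set+painting: weight 8+2=10, value 48+6=54
- vase+painting: weight 8+2=10, value 43+6=49
- coin set: weight 8, value 48
Best: $60.

$60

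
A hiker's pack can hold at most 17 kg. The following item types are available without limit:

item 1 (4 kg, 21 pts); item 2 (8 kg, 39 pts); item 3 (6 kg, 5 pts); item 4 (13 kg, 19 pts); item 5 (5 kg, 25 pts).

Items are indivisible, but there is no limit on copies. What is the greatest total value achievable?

88 pts

Best value-per-unit is item 1 at 21/4; filling with it alone gives 4×21 = 84.
Optimal mix: 3×item 1 + 1×item 5 → weight 17, value 88.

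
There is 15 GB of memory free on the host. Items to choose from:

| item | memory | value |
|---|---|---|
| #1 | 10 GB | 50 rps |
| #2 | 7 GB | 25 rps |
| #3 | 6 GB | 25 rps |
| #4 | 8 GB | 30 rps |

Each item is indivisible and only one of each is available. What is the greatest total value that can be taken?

Check high-value combinations within 15 GB:
- #3+#4: memory 6+8=14, value 25+30=55
- #2+#4: memory 7+8=15, value 25+30=55
- #1: memory 10, value 50
- #2+#3: memory 7+6=13, value 25+25=50
Best: 55 rps.

55 rps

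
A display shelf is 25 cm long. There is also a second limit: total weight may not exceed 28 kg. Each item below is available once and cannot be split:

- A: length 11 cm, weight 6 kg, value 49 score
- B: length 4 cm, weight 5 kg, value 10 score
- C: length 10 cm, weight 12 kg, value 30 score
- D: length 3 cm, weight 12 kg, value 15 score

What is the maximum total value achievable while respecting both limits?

Feasible sets respecting both limits:
- A+B+C: length 25, weight 23, value 89
- A+C: length 21, weight 18, value 79
- A+B+D: length 18, weight 23, value 74
- A+D: length 14, weight 18, value 64
Best: 89 score.

89 score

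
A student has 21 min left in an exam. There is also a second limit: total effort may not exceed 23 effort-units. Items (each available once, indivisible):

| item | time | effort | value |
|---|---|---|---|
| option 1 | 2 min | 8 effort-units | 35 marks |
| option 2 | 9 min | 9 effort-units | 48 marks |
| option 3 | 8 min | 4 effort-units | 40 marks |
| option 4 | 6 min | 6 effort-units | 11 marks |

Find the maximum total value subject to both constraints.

123 marks

Feasible sets respecting both limits:
- option 1+option 2+option 3: time 19, effort 21, value 123
- option 1+option 2+option 4: time 17, effort 23, value 94
- option 2+option 3: time 17, effort 13, value 88
Best: 123 marks.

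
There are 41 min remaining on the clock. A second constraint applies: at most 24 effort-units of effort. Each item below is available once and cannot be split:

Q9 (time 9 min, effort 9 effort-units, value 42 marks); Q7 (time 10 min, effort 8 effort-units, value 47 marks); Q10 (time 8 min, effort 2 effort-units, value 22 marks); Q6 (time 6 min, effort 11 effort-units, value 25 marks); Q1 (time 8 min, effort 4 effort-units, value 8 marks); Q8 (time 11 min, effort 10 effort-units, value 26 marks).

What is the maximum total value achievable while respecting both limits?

119 marks

Feasible sets respecting both limits:
- Q9+Q7+Q10+Q1: time 35, effort 23, value 119
- Q9+Q7+Q10: time 27, effort 19, value 111
- Q7+Q10+Q1+Q8: time 37, effort 24, value 103
- Q9+Q7+Q1: time 27, effort 21, value 97
Best: 119 marks.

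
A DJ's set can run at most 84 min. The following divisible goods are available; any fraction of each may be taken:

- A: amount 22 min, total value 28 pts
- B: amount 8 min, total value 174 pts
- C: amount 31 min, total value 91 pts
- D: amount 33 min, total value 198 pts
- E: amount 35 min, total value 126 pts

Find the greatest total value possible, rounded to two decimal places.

521.48

Take in order of value per unit:
- B (174/8 per unit): all 8 → value 174, running total 174.00
- D (198/33 per unit): all 33 → value 198, running total 372.00
- E (126/35 per unit): all 35 → value 126, running total 498.00
- C (91/31 per unit): 8 of 31 → value 8×91/31 = 23.4839, running total 521.48
Total 521.48.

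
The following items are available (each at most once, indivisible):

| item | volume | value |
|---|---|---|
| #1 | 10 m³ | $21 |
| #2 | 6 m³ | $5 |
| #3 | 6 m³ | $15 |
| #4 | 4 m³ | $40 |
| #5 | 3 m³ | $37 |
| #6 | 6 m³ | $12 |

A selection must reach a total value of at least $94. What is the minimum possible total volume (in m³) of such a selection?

17

Subsets with value ≥ 94, sorted by total volume:
- #1+#4+#5: volume 17, value 98
- #3+#4+#5+#6: volume 19, value 104
Minimum volume: 17 m³.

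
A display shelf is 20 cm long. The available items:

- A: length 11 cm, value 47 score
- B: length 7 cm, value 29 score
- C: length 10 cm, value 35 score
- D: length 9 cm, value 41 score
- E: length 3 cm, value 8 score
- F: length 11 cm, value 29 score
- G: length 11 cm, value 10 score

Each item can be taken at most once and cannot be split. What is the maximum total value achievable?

88 score

Check high-value combinations within 20 cm:
- A+D: length 11+9=20, value 47+41=88
- B+D+E: length 7+9+3=19, value 29+41+8=78
- A+B: length 11+7=18, value 47+29=76
- C+D: length 10+9=19, value 35+41=76
- B+C+E: length 7+10+3=20, value 29+35+8=72
Best: 88 score.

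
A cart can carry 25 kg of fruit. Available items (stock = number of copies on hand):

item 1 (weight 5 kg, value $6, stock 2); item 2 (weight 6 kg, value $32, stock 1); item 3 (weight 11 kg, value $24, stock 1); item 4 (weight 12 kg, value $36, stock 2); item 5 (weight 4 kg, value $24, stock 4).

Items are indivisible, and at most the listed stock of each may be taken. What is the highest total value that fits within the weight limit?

$128

Top feasible selections:
- 1×item 2 + 4×item 5: weight 22, value 128
- 1×item 1 + 1×item 2 + 3×item 5: weight 23, value 110
- 1×item 4 + 3×item 5: weight 24, value 108
- 1×item 2 + 3×item 5: weight 18, value 104
Best: $128.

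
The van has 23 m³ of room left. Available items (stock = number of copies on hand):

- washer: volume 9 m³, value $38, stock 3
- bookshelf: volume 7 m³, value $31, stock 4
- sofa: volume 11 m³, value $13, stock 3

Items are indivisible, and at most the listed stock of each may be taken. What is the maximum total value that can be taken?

Best selections within volume 23 and stock limits:
- 1×washer + 2×bookshelf: volume 23, value 100
- 3×bookshelf: volume 21, value 93
Best: $100.

$100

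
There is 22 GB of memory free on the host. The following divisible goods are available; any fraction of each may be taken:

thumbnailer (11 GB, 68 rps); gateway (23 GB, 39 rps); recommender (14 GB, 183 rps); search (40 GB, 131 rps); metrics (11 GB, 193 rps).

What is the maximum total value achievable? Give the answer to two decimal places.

336.79

Take in order of value per unit:
- metrics (193/11 per unit): all 11 → value 193, running total 193.00
- recommender (183/14 per unit): 11 of 14 → value 11×183/14 = 143.7857, running total 336.79
Total 336.79.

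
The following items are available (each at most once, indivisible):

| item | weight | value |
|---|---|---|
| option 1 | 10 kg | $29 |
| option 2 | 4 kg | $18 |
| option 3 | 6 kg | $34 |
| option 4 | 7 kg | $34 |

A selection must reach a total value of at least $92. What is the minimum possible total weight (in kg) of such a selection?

Subsets with value ≥ 92, sorted by total weight:
- option 1+option 3+option 4: weight 23, value 97
- option 1+option 2+option 3+option 4: weight 27, value 115
Minimum weight: 23 kg.

23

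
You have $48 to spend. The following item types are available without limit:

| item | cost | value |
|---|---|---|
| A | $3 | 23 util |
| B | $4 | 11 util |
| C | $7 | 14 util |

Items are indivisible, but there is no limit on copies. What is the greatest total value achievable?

368 util

Best value-per-unit is A at 23/3, and filling with it alone uses cost 16×3=48. No mix of the others beats 16×23 = 368.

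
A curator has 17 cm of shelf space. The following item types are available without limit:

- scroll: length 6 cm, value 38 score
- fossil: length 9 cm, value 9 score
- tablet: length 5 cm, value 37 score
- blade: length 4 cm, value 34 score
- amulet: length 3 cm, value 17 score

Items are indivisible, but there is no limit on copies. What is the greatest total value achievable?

139 score

Best value-per-unit is blade at 34/4; filling with it alone gives 4×34 = 136.
Optimal mix: 1×tablet + 3×blade → length 17, value 139.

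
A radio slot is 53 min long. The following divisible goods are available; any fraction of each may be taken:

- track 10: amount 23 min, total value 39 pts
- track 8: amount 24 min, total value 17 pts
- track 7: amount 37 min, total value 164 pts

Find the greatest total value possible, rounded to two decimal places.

Take in order of value per unit:
- track 7 (164/37 per unit): all 37 → value 164, running total 164.00
- track 10 (39/23 per unit): 16 of 23 → value 16×39/23 = 27.1304, running total 191.13
Total 191.13.

191.13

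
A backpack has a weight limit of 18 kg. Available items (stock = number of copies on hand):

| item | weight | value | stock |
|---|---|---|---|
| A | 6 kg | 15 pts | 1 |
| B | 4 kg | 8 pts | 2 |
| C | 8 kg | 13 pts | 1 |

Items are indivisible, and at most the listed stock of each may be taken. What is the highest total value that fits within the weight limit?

Top feasible selections:
- 1×A + 1×B + 1×C: weight 18, value 36
- 1×A + 2×B: weight 14, value 31
- 2×B + 1×C: weight 16, value 29
- 1×A + 1×C: weight 14, value 28
Best: 36 pts.

36 pts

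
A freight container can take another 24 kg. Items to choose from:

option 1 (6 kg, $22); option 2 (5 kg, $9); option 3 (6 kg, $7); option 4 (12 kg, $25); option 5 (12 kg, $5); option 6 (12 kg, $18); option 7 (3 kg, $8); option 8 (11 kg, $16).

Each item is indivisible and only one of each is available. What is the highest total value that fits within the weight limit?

$56

Check high-value combinations within 24 kg:
- option 1+option 2+option 4: weight 6+5+12=23, value 22+9+25=56
- option 1+option 4+option 7: weight 6+12+3=21, value 22+25+8=55
- option 1+option 3+option 4: weight 6+6+12=24, value 22+7+25=54
- option 1+option 2+option 6: weight 6+5+12=23, value 22+9+18=49
Best: $56.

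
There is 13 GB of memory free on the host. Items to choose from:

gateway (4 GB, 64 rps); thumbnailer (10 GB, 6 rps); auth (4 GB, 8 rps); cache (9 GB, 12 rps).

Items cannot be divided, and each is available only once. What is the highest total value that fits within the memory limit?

Check high-value combinations within 13 GB:
- gateway+cache: memory 4+9=13, value 64+12=76
- gateway+auth: memory 4+4=8, value 64+8=72
- gateway: memory 4, value 64
- auth+cache: memory 4+9=13, value 8+12=20
Best: 76 rps.

76 rps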